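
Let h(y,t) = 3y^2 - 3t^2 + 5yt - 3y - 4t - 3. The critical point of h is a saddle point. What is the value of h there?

∂h/∂y = 6y + 5t - 3 = 0 and ∂h/∂t = 5y - 6t - 4 = 0, so (y, t) = (38/61, -9/61).
The Hessian has h_{yy} = 6, h_{tt} = -6, h_{yt} = 5, giving D = -61 < 0, so the point is a saddle point.
h(38/61, -9/61) = -222/61.

-222/61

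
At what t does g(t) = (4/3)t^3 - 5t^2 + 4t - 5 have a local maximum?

1/2

Critical points: g'(t) = 4t^2 - 10t + 4 vanishes at t = 1/2, 2.
Since g''(t) = 8t - 10, we get g''(1/2) = -6 < 0 ⇒ local maximum; g''(2) = 6 > 0 ⇒ local minimum.
So the local maximum value is g(1/2) = -49/12.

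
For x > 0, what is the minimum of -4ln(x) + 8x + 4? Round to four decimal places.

10.7726

P'(x) = -4/x + 8 = 0 gives x = 1/2.
P''(x) = 4/x², which is positive for x > 0, so this is a local minimum.
P(1/2) = -4·ln(1/2) + 4 + 4 ≈ 10.7726.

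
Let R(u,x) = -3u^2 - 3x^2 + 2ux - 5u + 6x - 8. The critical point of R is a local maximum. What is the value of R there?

-133/32

∂R/∂u = -6u + 2x - 5 = 0 and ∂R/∂x = 2u - 6x + 6 = 0, so (u, x) = (-9/16, 13/16).
The Hessian has R_{uu} = -6, R_{xx} = -6, R_{ux} = 2, giving D = 32 > 0 with R_{uu} < 0, so the point is a local maximum.
R(-9/16, 13/16) = -133/32.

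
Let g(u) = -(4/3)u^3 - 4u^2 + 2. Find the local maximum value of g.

g'(u) = -4u^2 - 8u = 0 at u = -2, 0.
Second-derivative test with g''(u) = -8u - 8: g''(-2) = 8 > 0 ⇒ local minimum; g''(0) = -8 < 0 ⇒ local maximum.
The local maximum is g(0) = 2.

2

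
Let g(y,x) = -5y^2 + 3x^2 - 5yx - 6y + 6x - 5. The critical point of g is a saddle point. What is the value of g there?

-677/85

∂g/∂y = -10y - 5x - 6 = 0 and ∂g/∂x = -5y + 6x + 6 = 0, so (y, x) = (-6/85, -18/17).
The Hessian has g_{yy} = -10, g_{xx} = 6, g_{yx} = -5, giving D = -85 < 0, so the point is a saddle point.
g(-6/85, -18/17) = -677/85.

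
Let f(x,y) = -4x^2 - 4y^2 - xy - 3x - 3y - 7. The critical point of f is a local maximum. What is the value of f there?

-6

∂f/∂x = -8x - y - 3 = 0 and ∂f/∂y = -x - 8y - 3 = 0, so (x, y) = (-1/3, -1/3).
The Hessian has f_{xx} = -8, f_{yy} = -8, f_{xy} = -1, giving D = 63 > 0 with f_{xx} < 0, so the point is a local maximum.
f(-1/3, -1/3) = -6.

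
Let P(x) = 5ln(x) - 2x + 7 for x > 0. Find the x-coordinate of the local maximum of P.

P'(x) = 5/x − 2 = 0 gives x = 5/2.
P''(x) = -5/x², which is negative for x > 0, so this is a local maximum.
P(5/2) = 5·ln(5/2) - 5 + 7 ≈ 6.5815.

5/2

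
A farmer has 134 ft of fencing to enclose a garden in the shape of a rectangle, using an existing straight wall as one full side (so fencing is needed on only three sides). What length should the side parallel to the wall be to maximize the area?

Let the sides perpendicular to the wall have length x and the parallel side y, so 2x + y = 134 and the area is A = xy = x(134 − 2x).
A'(x) = 134 − 4x = 0 gives x = 67/2, and A''(x) = −4 < 0 confirms a maximum.
Then y = 134 − 2·67/2 = 67 and A = 4489/2.

67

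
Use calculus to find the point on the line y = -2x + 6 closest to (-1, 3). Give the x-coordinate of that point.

Minimize D(x)^2 = (x + 1)^2 + (-2x + 3)^2.
d/dx[D^2] = 2(x + 1) + 2·(-2)·(-2x + 3) = 0 ⇒ x = 1.
Then y = 4 and the distance is √(5) ≈ 2.2361.

1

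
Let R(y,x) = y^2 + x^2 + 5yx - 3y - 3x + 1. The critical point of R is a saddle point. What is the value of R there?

∂R/∂y = 2y + 5x - 3 = 0 and ∂R/∂x = 5y + 2x - 3 = 0, so (y, x) = (3/7, 3/7).
The Hessian has R_{yy} = 2, R_{xx} = 2, R_{yx} = 5, giving D = -21 < 0, so the point is a saddle point.
R(3/7, 3/7) = -2/7.

-2/7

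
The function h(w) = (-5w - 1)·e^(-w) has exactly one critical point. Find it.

By the product rule, h'(w) = (5w - 4)·e^(-w). Since e^(-w) > 0, the only critical point is w = 4/5.
h''(4/5) has the same sign as 5 > 0, so this is a local minimum.
h(4/5) = (-5)·e^(-4/5) ≈ -2.2466.

4/5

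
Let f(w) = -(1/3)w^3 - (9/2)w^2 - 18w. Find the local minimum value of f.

18

f'(w) = -w^2 - 9w - 18. Setting f'(w) = 0 gives w ∈ {-6, -3}.
f''(w) = -2w - 9. f''(-6) = 3 > 0 ⇒ local minimum; f''(-3) = -3 < 0 ⇒ local maximum.
Thus f has its local minimum at w = -6, with value 18.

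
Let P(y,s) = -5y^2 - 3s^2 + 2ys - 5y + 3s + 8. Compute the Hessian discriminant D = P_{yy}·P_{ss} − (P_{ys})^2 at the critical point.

56

∂P/∂y = -10y + 2s - 5 = 0 and ∂P/∂s = 2y - 6s + 3 = 0, so (y, s) = (-3/7, 5/14).
The Hessian has P_{yy} = -10, P_{ss} = -6, P_{ys} = 2, giving D = 56 > 0 with P_{yy} < 0, so the point is a local maximum.
D = (-10)·(-6) − (2)^2 = 56.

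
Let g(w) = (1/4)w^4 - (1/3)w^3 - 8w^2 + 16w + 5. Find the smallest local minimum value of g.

Critical points: g'(w) = w^3 - w^2 - 16w + 16 vanishes at w = -4, 1, 4.
g''(w) = 3w^2 - 2w - 16. g''(-4) = 40 > 0 ⇒ local minimum; g''(1) = -15 < 0 ⇒ local maximum; g''(4) = 24 > 0 ⇒ local minimum.
Thus g has its smallest local minimum at w = -4, with value -305/3.

-305/3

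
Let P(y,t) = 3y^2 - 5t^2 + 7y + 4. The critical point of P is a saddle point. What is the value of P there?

-1/12

∂P/∂y = 6y + 7 = 0 and ∂P/∂t = -10t = 0, so (y, t) = (-7/6, 0).
The Hessian has P_{yy} = 6, P_{tt} = -10, P_{yt} = 0, giving D = -60 < 0, so the point is a saddle point.
P(-7/6, 0) = -1/12.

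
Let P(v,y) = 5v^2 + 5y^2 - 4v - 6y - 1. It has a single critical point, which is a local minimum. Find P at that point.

∂P/∂v = 10v - 4 = 0 and ∂P/∂y = 10y - 6 = 0, so (v, y) = (2/5, 3/5).
The Hessian has P_{vv} = 10, P_{yy} = 10, P_{vy} = 0, giving D = 100 > 0 with P_{vv} > 0, so the point is a local minimum.
P(2/5, 3/5) = -18/5.

-18/5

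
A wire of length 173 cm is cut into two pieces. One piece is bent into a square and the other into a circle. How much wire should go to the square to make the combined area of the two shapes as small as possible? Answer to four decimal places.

Let x be the length used for the square. Square side x/4; circle radius (173−x)/(2π).
A(x) = (x/4)² + π·((173−x)/(2π))² = x²/16 + (173−x)²/(4π) for 0 ≤ x ≤ 173. A'(x) = x/8 − (173−x)/(2π) = 0 gives x = 4·173/(π+4) ≈ 96.8972.
A'' = 1/8 + 1/(2π) > 0, so this gives the minimum combined area; x ≈ 96.8972 cm to the square.

96.8972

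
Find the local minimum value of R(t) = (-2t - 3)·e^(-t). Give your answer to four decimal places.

-3.2974

Differentiating with the product rule gives R'(t) = (2t + 1)·e^(-t). Since e^(-t) > 0, the only critical point is t = -1/2.
R''(-1/2) has the same sign as 2 > 0, so this is a local minimum.
R(-1/2) = (-2)·e^(1/2) ≈ -3.2974.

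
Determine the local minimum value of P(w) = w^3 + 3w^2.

P'(w) = 3w^2 + 6w = 0 at w = -2, 0.
P''(w) = 6w + 6. P''(-2) = -6 < 0 ⇒ local maximum; P''(0) = 6 > 0 ⇒ local minimum.
Thus P has its local minimum at w = 0, with value 0.

0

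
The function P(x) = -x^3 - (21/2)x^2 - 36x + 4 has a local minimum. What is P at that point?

P'(x) = -3x^2 - 21x - 36 = 0 at x = -4, -3.
Since P''(x) = -6x - 21, we get P''(-4) = 3 > 0 ⇒ local minimum; P''(-3) = -3 < 0 ⇒ local maximum.
The local minimum is P(-4) = 44.

44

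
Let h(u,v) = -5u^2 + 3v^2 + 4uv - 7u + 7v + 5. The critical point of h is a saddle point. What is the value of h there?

∂h/∂u = -10u + 4v - 7 = 0 and ∂h/∂v = 4u + 6v + 7 = 0, so (u, v) = (-35/38, -21/38).
The Hessian has h_{uu} = -10, h_{vv} = 6, h_{uv} = 4, giving D = -76 < 0, so the point is a saddle point.
h(-35/38, -21/38) = 239/38.

239/38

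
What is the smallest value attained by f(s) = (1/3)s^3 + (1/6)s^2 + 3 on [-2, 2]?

1

Differentiating, f'(s) = s^2 + (1/3)s; which vanishes at s = -1/3 and s = 0.
Compare values at every candidate in [-2, 2]: f(-2) = 1,  f(-1/3) = 487/162,  f(0) = 3,  f(2) = 19/3.
The minimum over the interval is 1, attained at s = -2.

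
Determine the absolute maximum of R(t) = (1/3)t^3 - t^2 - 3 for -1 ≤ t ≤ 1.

The derivative is t^2 - 2t, whose only zero in [-1, 1] is t = 0.
Compare values at every candidate in [-1, 1]: R(-1) = -13/3,  R(0) = -3,  R(1) = -11/3.
The maximum over the interval is -3, attained at t = 0.

-3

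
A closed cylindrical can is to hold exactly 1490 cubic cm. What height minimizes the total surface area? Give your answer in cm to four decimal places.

12.3794

With radius r and height h, πr²h = 1490 so h = 1490/(πr²), and S(r) = 2πr² + 2πrh = 2πr² + 2·1490/r.
S'(r) = 4πr − 2·1490/r² = 0 ⇒ r³ = 1490/(2π), so r ≈ 6.1897 and h = 2r ≈ 12.3794.
S''(r) = 4π + 4·1490/r³ > 0, so this is the minimum; S ≈ 722.1688.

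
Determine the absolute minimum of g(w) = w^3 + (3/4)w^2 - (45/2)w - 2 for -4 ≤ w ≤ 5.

-607/16

Differentiating, g'(w) = 3w^2 + (3/2)w - 45/2; which vanishes at w = -3 and w = 5/2.
Compare values at every candidate in [-4, 5]: g(-4) = 36; g(-3) = 181/4; g(5/2) = -607/16; g(5) = 117/4.
Hence the absolute minimum is -607/16 at w = 5/2.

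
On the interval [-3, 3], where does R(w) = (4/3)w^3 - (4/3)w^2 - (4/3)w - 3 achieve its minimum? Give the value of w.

-3

R'(w) = 4w^2 - (8/3)w - 4/3, which vanishes at w = -1/3 and w = 1.
Candidates: R(-3) = -47, R(-1/3) = -223/81, R(1) = -13/3, R(3) = 17.
Hence the absolute minimum is -47 at w = -3.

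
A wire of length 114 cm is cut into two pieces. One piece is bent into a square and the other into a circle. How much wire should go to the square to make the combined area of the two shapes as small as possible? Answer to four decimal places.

63.8513

Let x be the length used for the square. Square side x/4; circle radius (114−x)/(2π).
A(x) = (x/4)² + π·((114−x)/(2π))² = x²/16 + (114−x)²/(4π) for 0 ≤ x ≤ 114. A'(x) = x/8 − (114−x)/(2π) = 0 gives x = 4·114/(π+4) ≈ 63.8513.
A'' = 1/8 + 1/(2π) > 0, so this gives the minimum combined area; x ≈ 63.8513 cm to the square.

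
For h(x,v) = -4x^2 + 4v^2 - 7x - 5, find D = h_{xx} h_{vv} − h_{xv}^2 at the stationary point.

-64

∂h/∂x = -8x - 7 = 0 and ∂h/∂v = 8v = 0, so (x, v) = (-7/8, 0).
The Hessian has h_{xx} = -8, h_{vv} = 8, h_{xv} = 0, giving D = -64 < 0, so the point is a saddle point.
D = (-8)·(8) − (0)^2 = -64.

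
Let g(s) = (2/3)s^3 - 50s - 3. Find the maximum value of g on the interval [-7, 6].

491/3

The derivative is 2s^2 - 50, which vanishes at s = -5 and s = 5.
Candidates: g(-7) = 355/3; g(-5) = 491/3; g(5) = -509/3; g(6) = -159.
So the maximum is g(-5) = 491/3.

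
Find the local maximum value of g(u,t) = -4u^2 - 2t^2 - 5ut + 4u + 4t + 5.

∂g/∂u = -8u - 5t + 4 = 0 and ∂g/∂t = -5u - 4t + 4 = 0, so (u, t) = (-4/7, 12/7).
The Hessian has g_{uu} = -8, g_{tt} = -4, g_{ut} = -5, giving D = 7 > 0 with g_{uu} < 0, so the point is a local maximum.
g(-4/7, 12/7) = 51/7.

51/7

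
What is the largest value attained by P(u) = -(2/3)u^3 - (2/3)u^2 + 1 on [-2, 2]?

The derivative is -2u^2 - (4/3)u, which vanishes at u = -2/3 and u = 0.
Candidates: P(-2) = 11/3, P(-2/3) = 73/81, P(0) = 1, P(2) = -7.
Hence the absolute maximum is 11/3 at u = -2.

11/3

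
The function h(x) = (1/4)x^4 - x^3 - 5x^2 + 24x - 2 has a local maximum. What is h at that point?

22

h'(x) = x^3 - 3x^2 - 10x + 24. Setting h'(x) = 0 gives x ∈ {-3, 2, 4}.
Since h''(x) = 3x^2 - 6x - 10, we get h''(-3) = 35 > 0 ⇒ local minimum; h''(2) = -10 < 0 ⇒ local maximum; h''(4) = 14 > 0 ⇒ local minimum.
Thus h has its local maximum at x = 2, with value 22.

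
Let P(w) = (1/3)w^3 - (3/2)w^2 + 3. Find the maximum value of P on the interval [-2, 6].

P'(w) = w^2 - 3w, which vanishes at w = 0 and w = 3.
Evaluating at the critical points and endpoints: P(-2) = -17/3; P(0) = 3; P(3) = -3/2; P(6) = 21.
So the maximum is P(6) = 21.

21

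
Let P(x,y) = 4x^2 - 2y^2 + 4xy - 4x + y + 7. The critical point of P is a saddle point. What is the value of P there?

∂P/∂x = 8x + 4y - 4 = 0 and ∂P/∂y = 4x - 4y + 1 = 0, so (x, y) = (1/4, 1/2).
The Hessian has P_{xx} = 8, P_{yy} = -4, P_{xy} = 4, giving D = -48 < 0, so the point is a saddle point.
P(1/4, 1/2) = 27/4.

27/4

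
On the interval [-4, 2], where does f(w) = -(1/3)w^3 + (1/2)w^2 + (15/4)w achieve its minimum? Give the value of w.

Differentiating, f'(w) = -w^2 + w + 15/4; whose only zero in [-4, 2] is w = -3/2.
Compare values at every candidate in [-4, 2]: f(-4) = 43/3, f(-3/2) = -27/8, f(2) = 41/6.
The minimum over the interval is -27/8, attained at w = -3/2.

-3/2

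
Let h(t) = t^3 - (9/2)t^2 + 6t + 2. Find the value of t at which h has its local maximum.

Critical points: h'(t) = 3t^2 - 9t + 6 vanishes at t = 1, 2.
Second-derivative test with h''(t) = 6t - 9: h''(1) = -3 < 0 ⇒ local maximum; h''(2) = 3 > 0 ⇒ local minimum.
Thus h has its local maximum at t = 1, with value 9/2.

1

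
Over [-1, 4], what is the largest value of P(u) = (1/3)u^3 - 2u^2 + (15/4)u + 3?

22/3

Differentiating, P'(u) = u^2 - 4u + 15/4; which vanishes at u = 3/2 and u = 5/2.
Compare values at every candidate in [-1, 4]: P(-1) = -37/12; P(3/2) = 21/4; P(5/2) = 61/12; P(4) = 22/3.
The maximum over the interval is 22/3, attained at u = 4.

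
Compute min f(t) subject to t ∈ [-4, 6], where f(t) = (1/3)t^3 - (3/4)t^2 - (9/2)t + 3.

-37/3

f'(t) = t^2 - (3/2)t - 9/2, which vanishes at t = -3/2 and t = 3.
Candidates: f(-4) = -37/3; f(-3/2) = 111/16; f(3) = -33/4; f(6) = 21.
The minimum over the interval is -37/3, attained at t = -4.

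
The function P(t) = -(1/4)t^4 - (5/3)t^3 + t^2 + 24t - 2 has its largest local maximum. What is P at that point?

P'(t) = -t^3 - 5t^2 + 2t + 24. Setting P'(t) = 0 gives t ∈ {-4, -3, 2}.
P''(t) = -3t^2 - 10t + 2. P''(-4) = -6 < 0 ⇒ local maximum; P''(-3) = 5 > 0 ⇒ local minimum; P''(2) = -30 < 0 ⇒ local maximum.
The largest local maximum is P(2) = 98/3.

98/3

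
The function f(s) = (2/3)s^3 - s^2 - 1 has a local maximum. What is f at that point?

f'(s) = 2s^2 - 2s = 0 at s = 0, 1.
f''(s) = 4s - 2. f''(0) = -2 < 0 ⇒ local maximum; f''(1) = 2 > 0 ⇒ local minimum.
So the local maximum value is f(0) = -1.

-1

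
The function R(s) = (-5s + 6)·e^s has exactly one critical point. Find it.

Differentiating with the product rule gives R'(s) = (-5s + 1)·e^s. Since e^s > 0, the only critical point is s = 1/5.
R''(1/5) has the same sign as -5 < 0, so this is a local maximum.
R(1/5) = (5)·e^(1/5) ≈ 6.1070.

1/5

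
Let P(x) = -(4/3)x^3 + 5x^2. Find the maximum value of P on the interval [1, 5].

Differentiating, P'(x) = -4x^2 + 10x; whose only zero in [1, 5] is x = 5/2.
Compare values at every candidate in [1, 5]: P(1) = 11/3, P(5/2) = 125/12, P(5) = -125/3.
So the maximum is P(5/2) = 125/12.

125/12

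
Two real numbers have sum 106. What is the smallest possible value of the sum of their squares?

5618

With a + b = 106, a^2 + b^2 = a^2 + (106 − a)^2.
The derivative 2a − 2(106 − a) = 4a − 212 vanishes at a = 53; second derivative 4 > 0, a minimum.
The minimum is 2·(53)^2 = 5618.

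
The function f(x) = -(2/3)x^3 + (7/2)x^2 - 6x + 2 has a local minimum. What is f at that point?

f'(x) = -2x^2 + 7x - 6. Setting f'(x) = 0 gives x ∈ {3/2, 2}.
f''(x) = -4x + 7. f''(3/2) = 1 > 0 ⇒ local minimum; f''(2) = -1 < 0 ⇒ local maximum.
Thus f has its local minimum at x = 3/2, with value -11/8.

-11/8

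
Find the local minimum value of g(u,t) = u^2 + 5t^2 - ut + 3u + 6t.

-99/19

∂g/∂u = 2u - t + 3 = 0 and ∂g/∂t = -u + 10t + 6 = 0, so (u, t) = (-36/19, -15/19).
The Hessian has g_{uu} = 2, g_{tt} = 10, g_{ut} = -1, giving D = 19 > 0 with g_{uu} > 0, so the point is a local minimum.
g(-36/19, -15/19) = -99/19.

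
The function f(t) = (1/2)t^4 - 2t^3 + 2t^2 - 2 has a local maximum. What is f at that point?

-3/2

f'(t) = 2t^3 - 6t^2 + 4t = 0 at t = 0, 1, 2.
f''(t) = 6t^2 - 12t + 4. f''(0) = 4 > 0 ⇒ local minimum; f''(1) = -2 < 0 ⇒ local maximum; f''(2) = 4 > 0 ⇒ local minimum.
So the local maximum value is f(1) = -3/2.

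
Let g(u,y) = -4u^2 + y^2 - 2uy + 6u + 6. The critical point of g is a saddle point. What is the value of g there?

∂g/∂u = -8u - 2y + 6 = 0 and ∂g/∂y = -2u + 2y = 0, so (u, y) = (3/5, 3/5).
The Hessian has g_{uu} = -8, g_{yy} = 2, g_{uy} = -2, giving D = -20 < 0, so the point is a saddle point.
g(3/5, 3/5) = 39/5.

39/5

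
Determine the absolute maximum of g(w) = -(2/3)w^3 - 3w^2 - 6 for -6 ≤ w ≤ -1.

Differentiating, g'(w) = -2w^2 - 6w; whose only zero in [-6, -1] is w = -3.
Evaluating at the critical points and endpoints: g(-6) = 30, g(-3) = -15, g(-1) = -25/3.
So the maximum is g(-6) = 30.

30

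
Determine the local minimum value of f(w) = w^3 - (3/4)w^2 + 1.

15/16

f'(w) = 3w^2 - (3/2)w. Setting f'(w) = 0 gives w ∈ {0, 1/2}.
Second-derivative test with f''(w) = 6w - 3/2: f''(0) = -3/2 < 0 ⇒ local maximum; f''(1/2) = 3/2 > 0 ⇒ local minimum.
Thus f has its local minimum at w = 1/2, with value 15/16.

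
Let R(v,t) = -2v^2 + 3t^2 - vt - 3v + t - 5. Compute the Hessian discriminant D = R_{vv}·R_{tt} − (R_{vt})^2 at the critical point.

∂R/∂v = -4v - t - 3 = 0 and ∂R/∂t = -v + 6t + 1 = 0, so (v, t) = (-17/25, -7/25).
The Hessian has R_{vv} = -4, R_{tt} = 6, R_{vt} = -1, giving D = -25 < 0, so the point is a saddle point.
D = (-4)·(6) − (-1)^2 = -25.

-25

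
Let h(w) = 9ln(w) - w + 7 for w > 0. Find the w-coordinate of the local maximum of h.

h'(w) = 9/w − 1 = 0 gives w = 9.
h''(w) = -9/w², which is negative for w > 0, so this is a local maximum.
h(9) = 9·ln(9) - 9 + 7 ≈ 17.7750.

9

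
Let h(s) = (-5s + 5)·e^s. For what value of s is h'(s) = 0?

h'(s) = (-5)·e^s + (-5s + 5)·1·e^s = (-5s)·e^s. Since e^s > 0, the only critical point is s = 0.
h''(0) has the same sign as -5 < 0, so this is a local maximum.
h(0) = (5)·e^(0) ≈ 5.0000.

0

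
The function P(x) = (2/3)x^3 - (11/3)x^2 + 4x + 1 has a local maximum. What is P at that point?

Critical points: P'(x) = 2x^2 - (22/3)x + 4 vanishes at x = 2/3, 3.
Since P''(x) = 4x - 22/3, we get P''(2/3) = -14/3 < 0 ⇒ local maximum; P''(3) = 14/3 > 0 ⇒ local minimum.
The local maximum is P(2/3) = 181/81.

181/81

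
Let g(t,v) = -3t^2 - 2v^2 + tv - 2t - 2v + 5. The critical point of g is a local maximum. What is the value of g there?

∂g/∂t = -6t + v - 2 = 0 and ∂g/∂v = t - 4v - 2 = 0, so (t, v) = (-10/23, -14/23).
The Hessian has g_{tt} = -6, g_{vv} = -4, g_{tv} = 1, giving D = 23 > 0 with g_{tt} < 0, so the point is a local maximum.
g(-10/23, -14/23) = 139/23.

139/23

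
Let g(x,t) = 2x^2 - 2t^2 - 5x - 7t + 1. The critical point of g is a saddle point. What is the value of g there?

4

∂g/∂x = 4x - 5 = 0 and ∂g/∂t = -4t - 7 = 0, so (x, t) = (5/4, -7/4).
The Hessian has g_{xx} = 4, g_{tt} = -4, g_{xt} = 0, giving D = -16 < 0, so the point is a saddle point.
g(5/4, -7/4) = 4.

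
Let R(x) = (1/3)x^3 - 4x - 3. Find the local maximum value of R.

R'(x) = x^2 - 4 = 0 at x = -2, 2.
Second-derivative test with R''(x) = 2x: R''(-2) = -4 < 0 ⇒ local maximum; R''(2) = 4 > 0 ⇒ local minimum.
Thus R has its local maximum at x = -2, with value 7/3.

7/3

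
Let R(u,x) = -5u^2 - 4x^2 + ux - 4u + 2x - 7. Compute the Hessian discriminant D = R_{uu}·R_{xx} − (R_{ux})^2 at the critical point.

∂R/∂u = -10u + x - 4 = 0 and ∂R/∂x = u - 8x + 2 = 0, so (u, x) = (-30/79, 16/79).
The Hessian has R_{uu} = -10, R_{xx} = -8, R_{ux} = 1, giving D = 79 > 0 with R_{uu} < 0, so the point is a local maximum.
D = (-10)·(-8) − (1)^2 = 79.

79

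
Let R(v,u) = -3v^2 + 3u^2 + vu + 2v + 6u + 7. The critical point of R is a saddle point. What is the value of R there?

151/37

∂R/∂v = -6v + u + 2 = 0 and ∂R/∂u = v + 6u + 6 = 0, so (v, u) = (6/37, -38/37).
The Hessian has R_{vv} = -6, R_{uu} = 6, R_{vu} = 1, giving D = -37 < 0, so the point is a saddle point.
R(6/37, -38/37) = 151/37.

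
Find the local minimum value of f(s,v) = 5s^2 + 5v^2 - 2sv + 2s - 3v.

-53/96

∂f/∂s = 10s - 2v + 2 = 0 and ∂f/∂v = -2s + 10v - 3 = 0, so (s, v) = (-7/48, 13/48).
The Hessian has f_{ss} = 10, f_{vv} = 10, f_{sv} = -2, giving D = 96 > 0 with f_{ss} > 0, so the point is a local minimum.
f(-7/48, 13/48) = -53/96.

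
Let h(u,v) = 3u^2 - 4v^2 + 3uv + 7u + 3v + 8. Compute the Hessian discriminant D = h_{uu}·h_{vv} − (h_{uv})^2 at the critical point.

∂h/∂u = 6u + 3v + 7 = 0 and ∂h/∂v = 3u - 8v + 3 = 0, so (u, v) = (-65/57, -1/19).
The Hessian has h_{uu} = 6, h_{vv} = -8, h_{uv} = 3, giving D = -57 < 0, so the point is a saddle point.
D = (6)·(-8) − (3)^2 = -57.

-57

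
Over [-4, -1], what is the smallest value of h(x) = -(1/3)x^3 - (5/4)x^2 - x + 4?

h'(x) = -x^2 - (5/2)x - 1, whose only zero in [-4, -1] is x = -2.
Candidates: h(-4) = 28/3,  h(-2) = 11/3,  h(-1) = 49/12.
The minimum over the interval is 11/3, attained at x = -2.

11/3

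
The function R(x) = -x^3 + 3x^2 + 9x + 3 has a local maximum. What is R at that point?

30

R'(x) = -3x^2 + 6x + 9 = 0 at x = -1, 3.
Since R''(x) = -6x + 6, we get R''(-1) = 12 > 0 ⇒ local minimum; R''(3) = -12 < 0 ⇒ local maximum.
The local maximum is R(3) = 30.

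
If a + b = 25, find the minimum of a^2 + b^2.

625/2

With a + b = 25, a^2 + b^2 = a^2 + (25 − a)^2.
The derivative 2a − 2(25 − a) = 4a − 50 vanishes at a = 25/2; second derivative 4 > 0, a minimum.
The minimum is 2·(25/2)^2 = 625/2.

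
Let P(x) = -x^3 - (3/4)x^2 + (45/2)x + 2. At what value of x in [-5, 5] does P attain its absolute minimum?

-3

Differentiating, P'(x) = -3x^2 - (3/2)x + 45/2; which vanishes at x = -3 and x = 5/2.
Evaluating at the critical points and endpoints: P(-5) = -17/4, P(-3) = -181/4, P(5/2) = 607/16, P(5) = -117/4.
So the minimum is P(-3) = -181/4.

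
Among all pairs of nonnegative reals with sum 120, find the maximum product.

3600

With x + y = 120, the product is P(x) = x(120 − x).
P'(x) = 120 − 2x = 0 gives x = 60; P'' = −2 < 0, so this is the maximum.
P = 60·60 = 3600.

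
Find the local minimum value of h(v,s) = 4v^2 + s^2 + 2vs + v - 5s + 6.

∂h/∂v = 8v + 2s + 1 = 0 and ∂h/∂s = 2v + 2s - 5 = 0, so (v, s) = (-1, 7/2).
The Hessian has h_{vv} = 8, h_{ss} = 2, h_{vs} = 2, giving D = 12 > 0 with h_{vv} > 0, so the point is a local minimum.
h(-1, 7/2) = -13/4.

-13/4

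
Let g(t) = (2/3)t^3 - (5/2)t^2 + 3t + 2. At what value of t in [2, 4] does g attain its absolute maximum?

4

The derivative is 2t^2 - 5t + 3, which has no zeros in [2, 4].
Candidates: g(2) = 10/3,  g(4) = 50/3.
Hence the absolute maximum is 50/3 at t = 4.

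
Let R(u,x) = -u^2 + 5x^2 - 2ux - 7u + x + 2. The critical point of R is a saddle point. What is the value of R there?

139/12

∂R/∂u = -2u - 2x - 7 = 0 and ∂R/∂x = -2u + 10x + 1 = 0, so (u, x) = (-17/6, -2/3).
The Hessian has R_{uu} = -2, R_{xx} = 10, R_{ux} = -2, giving D = -24 < 0, so the point is a saddle point.
R(-17/6, -2/3) = 139/12.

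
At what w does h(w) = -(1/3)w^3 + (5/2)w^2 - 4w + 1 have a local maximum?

h'(w) = -w^2 + 5w - 4 = 0 at w = 1, 4.
Second-derivative test with h''(w) = -2w + 5: h''(1) = 3 > 0 ⇒ local minimum; h''(4) = -3 < 0 ⇒ local maximum.
So the local maximum value is h(4) = 11/3.

4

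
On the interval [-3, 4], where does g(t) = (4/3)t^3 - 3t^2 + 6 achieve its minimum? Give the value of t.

g'(t) = 4t^2 - 6t, which vanishes at t = 0 and t = 3/2.
Compare values at every candidate in [-3, 4]: g(-3) = -57, g(0) = 6, g(3/2) = 15/4, g(4) = 130/3.
So the minimum is g(-3) = -57.

-3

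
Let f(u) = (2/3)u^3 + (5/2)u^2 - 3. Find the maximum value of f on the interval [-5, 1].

53/24

Differentiating, f'(u) = 2u^2 + 5u; which vanishes at u = -5/2 and u = 0.
Candidates: f(-5) = -143/6; f(-5/2) = 53/24; f(0) = -3; f(1) = 1/6.
The maximum over the interval is 53/24, attained at u = -5/2.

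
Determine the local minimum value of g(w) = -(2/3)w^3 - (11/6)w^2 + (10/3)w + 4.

-43/8

g'(w) = -2w^2 - (11/3)w + 10/3 = 0 at w = -5/2, 2/3.
Second-derivative test with g''(w) = -4w - 11/3: g''(-5/2) = 19/3 > 0 ⇒ local minimum; g''(2/3) = -19/3 < 0 ⇒ local maximum.
Thus g has its local minimum at w = -5/2, with value -43/8.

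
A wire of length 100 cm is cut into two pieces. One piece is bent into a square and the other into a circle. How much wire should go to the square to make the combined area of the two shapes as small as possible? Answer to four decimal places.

Let x be the length used for the square. Square side x/4; circle radius (100−x)/(2π).
A(x) = (x/4)² + π·((100−x)/(2π))² = x²/16 + (100−x)²/(4π) for 0 ≤ x ≤ 100. A'(x) = x/8 − (100−x)/(2π) = 0 gives x = 4·100/(π+4) ≈ 56.0099.
A'' = 1/8 + 1/(2π) > 0, so this gives the minimum combined area; x ≈ 56.0099 cm to the square.

56.0099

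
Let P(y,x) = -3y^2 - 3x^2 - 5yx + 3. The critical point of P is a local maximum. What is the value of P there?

3

∂P/∂y = -6y - 5x = 0 and ∂P/∂x = -5y - 6x = 0, so (y, x) = (0, 0).
The Hessian has P_{yy} = -6, P_{xx} = -6, P_{yx} = -5, giving D = 11 > 0 with P_{yy} < 0, so the point is a local maximum.
P(0, 0) = 3.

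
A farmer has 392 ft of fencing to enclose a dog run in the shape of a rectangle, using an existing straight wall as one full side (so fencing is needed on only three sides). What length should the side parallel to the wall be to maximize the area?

196

Let the sides perpendicular to the wall have length x and the parallel side y, so 2x + y = 392 and the area is A = xy = x(392 − 2x).
A'(x) = 392 − 4x = 0 gives x = 98, and A''(x) = −4 < 0 confirms a maximum.
Then y = 392 − 2·98 = 196 and A = 19208.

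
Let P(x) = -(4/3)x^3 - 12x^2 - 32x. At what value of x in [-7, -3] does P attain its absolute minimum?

Differentiating, P'(x) = -4x^2 - 24x - 32; whose only zero in [-7, -3] is x = -4.
Candidates: P(-7) = 280/3; P(-4) = 64/3; P(-3) = 24.
Hence the absolute minimum is 64/3 at x = -4.

-4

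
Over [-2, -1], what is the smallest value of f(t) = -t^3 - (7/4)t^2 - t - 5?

f'(t) = -3t^2 - (7/2)t - 1, which has no zeros in [-2, -1].
Evaluating at the critical points and endpoints: f(-2) = -2, f(-1) = -19/4.
Hence the absolute minimum is -19/4 at t = -1.

-19/4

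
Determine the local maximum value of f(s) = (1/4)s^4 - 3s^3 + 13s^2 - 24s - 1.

Critical points: f'(s) = s^3 - 9s^2 + 26s - 24 vanishes at s = 2, 3, 4.
Second-derivative test with f''(s) = 3s^2 - 18s + 26: f''(2) = 2 > 0 ⇒ local minimum; f''(3) = -1 < 0 ⇒ local maximum; f''(4) = 2 > 0 ⇒ local minimum.
The local maximum is f(3) = -67/4.

-67/4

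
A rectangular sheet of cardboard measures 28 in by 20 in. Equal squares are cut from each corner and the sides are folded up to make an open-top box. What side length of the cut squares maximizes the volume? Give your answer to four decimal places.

With cut size x, the volume is V(x) = x(28 − 2x)(20 − 2x) for 0 < x < 10.
V'(x) = 12x^2 − 192x + 560. Setting V'(x) = 0 gives x ≈ 3.8367 (the root in (0, 10)).
V''(x) = 24x − 192 is negative there, so this is the maximum; V ≈ 961.3154.

3.8367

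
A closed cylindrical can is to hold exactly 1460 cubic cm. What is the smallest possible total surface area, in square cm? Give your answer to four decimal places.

712.4424

With radius r and height h, πr²h = 1460 so h = 1460/(πr²), and S(r) = 2πr² + 2πrh = 2πr² + 2·1460/r.
S'(r) = 4πr − 2·1460/r² = 0 ⇒ r³ = 1460/(2π), so r ≈ 6.1479 and h = 2r ≈ 12.2957.
S''(r) = 4π + 4·1460/r³ > 0, so this is the minimum; S ≈ 712.4424.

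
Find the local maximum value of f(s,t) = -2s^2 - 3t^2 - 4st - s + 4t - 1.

∂f/∂s = -4s - 4t - 1 = 0 and ∂f/∂t = -4s - 6t + 4 = 0, so (s, t) = (-11/4, 5/2).
The Hessian has f_{ss} = -4, f_{tt} = -6, f_{st} = -4, giving D = 8 > 0 with f_{ss} < 0, so the point is a local maximum.
f(-11/4, 5/2) = 43/8.

43/8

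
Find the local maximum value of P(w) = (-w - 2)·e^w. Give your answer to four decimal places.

P'(w) = (-1)·e^w + (-w - 2)·1·e^w = (-w - 3)·e^w. Since e^w > 0, the only critical point is w = -3.
P''(-3) has the same sign as -1 < 0, so this is a local maximum.
P(-3) = (1)·e^(-3) ≈ 0.0498.

0.0498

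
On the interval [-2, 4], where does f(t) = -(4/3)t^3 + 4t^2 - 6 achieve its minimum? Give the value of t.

4

f'(t) = -4t^2 + 8t, which vanishes at t = 0 and t = 2.
Compare values at every candidate in [-2, 4]: f(-2) = 62/3; f(0) = -6; f(2) = -2/3; f(4) = -82/3.
So the minimum is f(4) = -82/3.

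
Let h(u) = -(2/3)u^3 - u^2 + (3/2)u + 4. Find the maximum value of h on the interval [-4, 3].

74/3

h'(u) = -2u^2 - 2u + 3/2, which vanishes at u = -3/2 and u = 1/2.
Candidates: h(-4) = 74/3, h(-3/2) = 7/4, h(1/2) = 53/12, h(3) = -37/2.
Hence the absolute maximum is 74/3 at u = -4.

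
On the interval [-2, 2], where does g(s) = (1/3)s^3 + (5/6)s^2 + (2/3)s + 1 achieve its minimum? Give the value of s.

-2

g'(s) = s^2 + (5/3)s + 2/3, which vanishes at s = -1 and s = -2/3.
Compare values at every candidate in [-2, 2]: g(-2) = 1/3,  g(-1) = 5/6,  g(-2/3) = 67/81,  g(2) = 25/3.
So the minimum is g(-2) = 1/3.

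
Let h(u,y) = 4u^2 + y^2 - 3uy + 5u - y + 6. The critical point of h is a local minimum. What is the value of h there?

4

∂h/∂u = 8u - 3y + 5 = 0 and ∂h/∂y = -3u + 2y - 1 = 0, so (u, y) = (-1, -1).
The Hessian has h_{uu} = 8, h_{yy} = 2, h_{uy} = -3, giving D = 7 > 0 with h_{uu} > 0, so the point is a local minimum.
h(-1, -1) = 4.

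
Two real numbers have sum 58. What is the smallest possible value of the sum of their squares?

1682

With a + b = 58, a^2 + b^2 = a^2 + (58 − a)^2.
The derivative 2a − 2(58 − a) = 4a − 116 vanishes at a = 29; second derivative 4 > 0, a minimum.
The minimum is 2·(29)^2 = 1682.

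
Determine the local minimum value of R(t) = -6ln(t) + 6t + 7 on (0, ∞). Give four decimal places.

13.0000

R'(t) = -6/t + 6 = 0 gives t = 1.
R''(t) = 6/t², which is positive for t > 0, so this is a local minimum.
R(1) = -6·ln(1) + 6 + 7 ≈ 13.0000.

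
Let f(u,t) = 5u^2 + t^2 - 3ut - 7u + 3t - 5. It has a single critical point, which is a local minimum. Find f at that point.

∂f/∂u = 10u - 3t - 7 = 0 and ∂f/∂t = -3u + 2t + 3 = 0, so (u, t) = (5/11, -9/11).
The Hessian has f_{uu} = 10, f_{tt} = 2, f_{ut} = -3, giving D = 11 > 0 with f_{uu} > 0, so the point is a local minimum.
f(5/11, -9/11) = -86/11.

-86/11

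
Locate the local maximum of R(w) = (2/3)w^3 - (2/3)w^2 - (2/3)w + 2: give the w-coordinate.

R'(w) = 2w^2 - (4/3)w - 2/3. Setting R'(w) = 0 gives w ∈ {-1/3, 1}.
Second-derivative test with R''(w) = 4w - 4/3: R''(-1/3) = -8/3 < 0 ⇒ local maximum; R''(1) = 8/3 > 0 ⇒ local minimum.
The local maximum is R(-1/3) = 172/81.

-1/3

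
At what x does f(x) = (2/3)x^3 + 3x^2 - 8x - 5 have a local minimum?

Critical points: f'(x) = 2x^2 + 6x - 8 vanishes at x = -4, 1.
Since f''(x) = 4x + 6, we get f''(-4) = -10 < 0 ⇒ local maximum; f''(1) = 10 > 0 ⇒ local minimum.
So the local minimum value is f(1) = -28/3.

1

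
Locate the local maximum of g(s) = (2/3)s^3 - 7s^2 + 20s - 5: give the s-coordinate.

2

Critical points: g'(s) = 2s^2 - 14s + 20 vanishes at s = 2, 5.
Second-derivative test with g''(s) = 4s - 14: g''(2) = -6 < 0 ⇒ local maximum; g''(5) = 6 > 0 ⇒ local minimum.
Thus g has its local maximum at s = 2, with value 37/3.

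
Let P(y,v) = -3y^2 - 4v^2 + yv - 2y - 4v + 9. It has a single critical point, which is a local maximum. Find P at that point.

∂P/∂y = -6y + v - 2 = 0 and ∂P/∂v = y - 8v - 4 = 0, so (y, v) = (-20/47, -26/47).
The Hessian has P_{yy} = -6, P_{vv} = -8, P_{yv} = 1, giving D = 47 > 0 with P_{yy} < 0, so the point is a local maximum.
P(-20/47, -26/47) = 495/47.

495/47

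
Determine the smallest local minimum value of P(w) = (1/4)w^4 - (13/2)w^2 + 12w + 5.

P'(w) = w^3 - 13w + 12. Setting P'(w) = 0 gives w ∈ {-4, 1, 3}.
P''(w) = 3w^2 - 13. P''(-4) = 35 > 0 ⇒ local minimum; P''(1) = -10 < 0 ⇒ local maximum; P''(3) = 14 > 0 ⇒ local minimum.
The smallest local minimum is P(-4) = -83.

-83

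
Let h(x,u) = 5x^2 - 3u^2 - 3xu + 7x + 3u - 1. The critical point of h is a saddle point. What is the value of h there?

-36/23

∂h/∂x = 10x - 3u + 7 = 0 and ∂h/∂u = -3x - 6u + 3 = 0, so (x, u) = (-11/23, 17/23).
The Hessian has h_{xx} = 10, h_{uu} = -6, h_{xu} = -3, giving D = -69 < 0, so the point is a saddle point.
h(-11/23, 17/23) = -36/23.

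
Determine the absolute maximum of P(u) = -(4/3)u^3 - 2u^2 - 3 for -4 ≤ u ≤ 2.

Differentiating, P'(u) = -4u^2 - 4u; which vanishes at u = -1 and u = 0.
Compare values at every candidate in [-4, 2]: P(-4) = 151/3; P(-1) = -11/3; P(0) = -3; P(2) = -65/3.
The maximum over the interval is 151/3, attained at u = -4.

151/3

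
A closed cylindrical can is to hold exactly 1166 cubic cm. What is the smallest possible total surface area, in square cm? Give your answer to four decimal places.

With radius r and height h, πr²h = 1166 so h = 1166/(πr²), and S(r) = 2πr² + 2πrh = 2πr² + 2·1166/r.
S'(r) = 4πr − 2·1166/r² = 0 ⇒ r³ = 1166/(2π), so r ≈ 5.7039 and h = 2r ≈ 11.4078.
S''(r) = 4π + 4·1166/r³ > 0, so this is the minimum; S ≈ 613.2632.

613.2632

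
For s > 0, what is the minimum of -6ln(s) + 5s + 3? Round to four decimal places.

7.9061

f'(s) = -6/s + 5 = 0 gives s = 6/5.
f''(s) = 6/s², which is positive for s > 0, so this is a local minimum.
f(6/5) = -6·ln(6/5) + 6 + 3 ≈ 7.9061.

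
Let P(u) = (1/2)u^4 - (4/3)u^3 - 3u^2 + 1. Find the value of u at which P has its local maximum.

0

P'(u) = 2u^3 - 4u^2 - 6u = 0 at u = -1, 0, 3.
P''(u) = 6u^2 - 8u - 6. P''(-1) = 8 > 0 ⇒ local minimum; P''(0) = -6 < 0 ⇒ local maximum; P''(3) = 24 > 0 ⇒ local minimum.
So the local maximum value is P(0) = 1.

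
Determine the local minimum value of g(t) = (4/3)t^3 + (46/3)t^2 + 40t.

-2450/81

Critical points: g'(t) = 4t^2 + (92/3)t + 40 vanishes at t = -6, -5/3.
Since g''(t) = 8t + 92/3, we get g''(-6) = -52/3 < 0 ⇒ local maximum; g''(-5/3) = 52/3 > 0 ⇒ local minimum.
So the local minimum value is g(-5/3) = -2450/81.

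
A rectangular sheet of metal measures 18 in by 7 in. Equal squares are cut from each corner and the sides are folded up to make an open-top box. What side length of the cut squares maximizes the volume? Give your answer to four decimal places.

With cut size x, the volume is V(x) = x(18 − 2x)(7 − 2x) for 0 < x < 3.5.
V'(x) = 12x^2 − 100x + 126. Setting V'(x) = 0 gives x ≈ 1.5473 (the root in (0, 3.5)).
V''(x) = 24x − 100 is negative there, so this is the maximum; V ≈ 90.0707.

1.5473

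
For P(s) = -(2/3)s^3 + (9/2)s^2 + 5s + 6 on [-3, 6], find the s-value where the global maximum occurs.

5

P'(s) = -2s^2 + 9s + 5, which vanishes at s = -1/2 and s = 5.
Evaluating at the critical points and endpoints: P(-3) = 99/2,  P(-1/2) = 113/24,  P(5) = 361/6,  P(6) = 54.
Hence the absolute maximum is 361/6 at s = 5.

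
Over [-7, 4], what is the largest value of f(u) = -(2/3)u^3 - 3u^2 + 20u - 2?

f'(u) = -2u^2 - 6u + 20, which vanishes at u = -5 and u = 2.
Candidates: f(-7) = -181/3, f(-5) = -281/3, f(2) = 62/3, f(4) = -38/3.
Hence the absolute maximum is 62/3 at u = 2.

62/3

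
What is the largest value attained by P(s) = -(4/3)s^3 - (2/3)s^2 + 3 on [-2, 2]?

P'(s) = -4s^2 - (4/3)s, which vanishes at s = -1/3 and s = 0.
Evaluating at the critical points and endpoints: P(-2) = 11, P(-1/3) = 241/81, P(0) = 3, P(2) = -31/3.
So the maximum is P(-2) = 11.

11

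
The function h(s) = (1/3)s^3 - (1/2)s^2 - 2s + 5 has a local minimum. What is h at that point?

5/3

h'(s) = s^2 - s - 2 = 0 at s = -1, 2.
Since h''(s) = 2s - 1, we get h''(-1) = -3 < 0 ⇒ local maximum; h''(2) = 3 > 0 ⇒ local minimum.
Thus h has its local minimum at s = 2, with value 5/3.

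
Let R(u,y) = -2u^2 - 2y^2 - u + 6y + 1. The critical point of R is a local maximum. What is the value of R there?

∂R/∂u = -4u - 1 = 0 and ∂R/∂y = -4y + 6 = 0, so (u, y) = (-1/4, 3/2).
The Hessian has R_{uu} = -4, R_{yy} = -4, R_{uy} = 0, giving D = 16 > 0 with R_{uu} < 0, so the point is a local maximum.
R(-1/4, 3/2) = 45/8.

45/8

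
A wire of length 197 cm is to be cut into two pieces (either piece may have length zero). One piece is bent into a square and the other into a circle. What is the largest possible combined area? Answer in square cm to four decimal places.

Let x be the length used for the square. Square side x/4; circle radius (197−x)/(2π).
A(x) = (x/4)² + π·((197−x)/(2π))² = x²/16 + (197−x)²/(4π) for 0 ≤ x ≤ 197. A'(x) = x/8 − (197−x)/(2π) = 0 gives x = 4·197/(π+4) ≈ 110.3395.
A'' > 0, so the interior critical point is a minimum; the maximum is at an endpoint. A(0) = 3088.3221 and A(197) = 2425.5625, so the largest area is 3088.3221.

3088.3221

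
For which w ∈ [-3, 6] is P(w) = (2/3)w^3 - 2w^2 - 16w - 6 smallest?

4

P'(w) = 2w^2 - 4w - 16, which vanishes at w = -2 and w = 4.
Candidates: P(-3) = 6,  P(-2) = 38/3,  P(4) = -178/3,  P(6) = -30.
So the minimum is P(4) = -178/3.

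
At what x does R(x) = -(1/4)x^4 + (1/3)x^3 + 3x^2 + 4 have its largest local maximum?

3

R'(x) = -x^3 + x^2 + 6x = 0 at x = -2, 0, 3.
Second-derivative test with R''(x) = -3x^2 + 2x + 6: R''(-2) = -10 < 0 ⇒ local maximum; R''(0) = 6 > 0 ⇒ local minimum; R''(3) = -15 < 0 ⇒ local maximum.
Thus R has its largest local maximum at x = 3, with value 79/4.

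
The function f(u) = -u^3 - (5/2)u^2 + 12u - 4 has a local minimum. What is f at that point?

Critical points: f'(u) = -3u^2 - 5u + 12 vanishes at u = -3, 4/3.
f''(u) = -6u - 5. f''(-3) = 13 > 0 ⇒ local minimum; f''(4/3) = -13 < 0 ⇒ local maximum.
The local minimum is f(-3) = -71/2.

-71/2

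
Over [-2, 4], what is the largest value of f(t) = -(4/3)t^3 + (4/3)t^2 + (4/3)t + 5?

55/3

f'(t) = -4t^2 + (8/3)t + 4/3, which vanishes at t = -1/3 and t = 1.
Evaluating at the critical points and endpoints: f(-2) = 55/3, f(-1/3) = 385/81, f(1) = 19/3, f(4) = -161/3.
So the maximum is f(-2) = 55/3.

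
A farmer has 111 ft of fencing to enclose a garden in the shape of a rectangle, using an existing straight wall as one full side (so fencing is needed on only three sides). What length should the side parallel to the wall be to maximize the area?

111/2

Let the sides perpendicular to the wall have length x and the parallel side y, so 2x + y = 111 and the area is A = xy = x(111 − 2x).
A'(x) = 111 − 4x = 0 gives x = 111/4, and A''(x) = −4 < 0 confirms a maximum.
Then y = 111 − 2·111/4 = 111/2 and A = 12321/8.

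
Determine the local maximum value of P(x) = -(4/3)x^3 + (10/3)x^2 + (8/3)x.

Critical points: P'(x) = -4x^2 + (20/3)x + 8/3 vanishes at x = -1/3, 2.
Since P''(x) = -8x + 20/3, we get P''(-1/3) = 28/3 > 0 ⇒ local minimum; P''(2) = -28/3 < 0 ⇒ local maximum.
Thus P has its local maximum at x = 2, with value 8.

8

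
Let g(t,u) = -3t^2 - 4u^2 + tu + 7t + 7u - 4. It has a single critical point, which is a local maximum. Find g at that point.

∂g/∂t = -6t + u + 7 = 0 and ∂g/∂u = t - 8u + 7 = 0, so (t, u) = (63/47, 49/47).
The Hessian has g_{tt} = -6, g_{uu} = -8, g_{tu} = 1, giving D = 47 > 0 with g_{tt} < 0, so the point is a local maximum.
g(63/47, 49/47) = 204/47.

204/47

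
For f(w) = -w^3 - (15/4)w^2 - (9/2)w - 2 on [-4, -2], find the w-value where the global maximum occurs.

-4

f'(w) = -3w^2 - (15/2)w - 9/2, which has no zeros in [-4, -2].
Compare values at every candidate in [-4, -2]: f(-4) = 20, f(-2) = 0.
The maximum over the interval is 20, attained at w = -4.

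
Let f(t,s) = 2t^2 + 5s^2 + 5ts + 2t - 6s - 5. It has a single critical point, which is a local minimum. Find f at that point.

-227/15

∂f/∂t = 4t + 5s + 2 = 0 and ∂f/∂s = 5t + 10s - 6 = 0, so (t, s) = (-10/3, 34/15).
The Hessian has f_{tt} = 4, f_{ss} = 10, f_{ts} = 5, giving D = 15 > 0 with f_{tt} > 0, so the point is a local minimum.
f(-10/3, 34/15) = -227/15.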